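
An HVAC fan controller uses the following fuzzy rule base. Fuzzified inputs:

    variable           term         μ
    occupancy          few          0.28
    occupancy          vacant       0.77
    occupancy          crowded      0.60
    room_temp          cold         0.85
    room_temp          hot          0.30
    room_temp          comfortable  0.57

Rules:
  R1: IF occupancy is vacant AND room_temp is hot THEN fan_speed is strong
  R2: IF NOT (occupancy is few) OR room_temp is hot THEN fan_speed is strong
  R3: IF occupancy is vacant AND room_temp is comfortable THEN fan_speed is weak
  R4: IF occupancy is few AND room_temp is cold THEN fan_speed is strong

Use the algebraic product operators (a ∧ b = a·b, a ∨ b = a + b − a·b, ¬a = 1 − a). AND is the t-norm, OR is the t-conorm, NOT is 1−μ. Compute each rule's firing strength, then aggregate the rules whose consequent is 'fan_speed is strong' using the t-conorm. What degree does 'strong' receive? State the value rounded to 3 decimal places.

0.885

R1: vacant=0.77, hot=0.30; AND[a·b] → w = 0.2310
R2: ¬few=1−0.28=0.72, hot=0.30; OR[a + b − a·b] → w = 0.8040
R3: vacant=0.77, comfortable=0.57; AND[a·b] → w = 0.4389
R4: few=0.28, cold=0.85; AND[a·b] → w = 0.2380
Rules with consequent 'strong': {R1, R2, R4} → strengths 0.2310, 0.8040, 0.2380
Aggregate via t-conorm [a + b − a·b]: 0.8851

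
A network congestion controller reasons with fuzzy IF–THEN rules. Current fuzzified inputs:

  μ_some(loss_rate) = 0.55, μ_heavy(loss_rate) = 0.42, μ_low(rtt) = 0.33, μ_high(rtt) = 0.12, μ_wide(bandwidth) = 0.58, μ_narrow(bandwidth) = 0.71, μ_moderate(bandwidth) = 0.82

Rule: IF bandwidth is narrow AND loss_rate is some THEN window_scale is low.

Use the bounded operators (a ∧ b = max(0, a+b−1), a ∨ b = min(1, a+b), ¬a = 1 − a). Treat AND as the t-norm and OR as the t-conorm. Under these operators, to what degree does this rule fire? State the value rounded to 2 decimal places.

firing strength: narrow=0.71, some=0.55; AND[max(0, a+b−1)] → w = 0.26

0.26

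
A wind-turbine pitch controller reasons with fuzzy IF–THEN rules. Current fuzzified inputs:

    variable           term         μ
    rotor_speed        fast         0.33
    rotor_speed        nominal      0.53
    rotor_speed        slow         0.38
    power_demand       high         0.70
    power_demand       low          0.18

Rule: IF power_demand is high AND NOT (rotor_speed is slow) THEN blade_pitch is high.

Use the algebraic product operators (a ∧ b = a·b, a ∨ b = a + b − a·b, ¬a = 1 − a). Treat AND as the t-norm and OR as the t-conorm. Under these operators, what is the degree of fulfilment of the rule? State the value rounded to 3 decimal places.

0.434

firing strength: high=0.70, ¬slow=1−0.38=0.62; AND[a·b] → w = 0.4340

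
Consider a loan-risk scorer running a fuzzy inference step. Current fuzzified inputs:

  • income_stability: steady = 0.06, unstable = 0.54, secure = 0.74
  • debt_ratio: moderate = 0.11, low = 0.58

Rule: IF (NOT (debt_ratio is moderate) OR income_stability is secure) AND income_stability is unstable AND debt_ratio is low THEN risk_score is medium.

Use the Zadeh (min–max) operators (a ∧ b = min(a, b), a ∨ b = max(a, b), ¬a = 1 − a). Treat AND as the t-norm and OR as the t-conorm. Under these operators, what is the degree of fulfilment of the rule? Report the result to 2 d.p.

firing strength: (¬moderate=1−0.11=0.89 OR secure=0.74) = 0.89; AND[min(a, b)] with unstable=0.54, low=0.58 → w = 0.54

0.54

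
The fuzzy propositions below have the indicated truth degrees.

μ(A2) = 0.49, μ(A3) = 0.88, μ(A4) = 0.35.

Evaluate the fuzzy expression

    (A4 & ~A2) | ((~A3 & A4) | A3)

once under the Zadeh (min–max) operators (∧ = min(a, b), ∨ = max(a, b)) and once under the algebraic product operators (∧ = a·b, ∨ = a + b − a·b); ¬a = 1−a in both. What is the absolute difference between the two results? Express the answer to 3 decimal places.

0.026

Under Zadeh (min–max):
  ~A2 = 1 − 0.49 = 0.51
  A4 & ~A2 = min(a, b) on (0.35, 0.51) = 0.35
  ~A3 = 1 − 0.88 = 0.12
  ~A3 & A4 = min(a, b) on (0.12, 0.35) = 0.12
  (~A3 & A4) | A3 = max(a, b) on (0.12, 0.88) = 0.88
  (A4 & ~A2) | ((~A3 & A4) | A3) = max(a, b) on (0.35, 0.88) = 0.88
  → value = 0.8800
Under algebraic product:
  ~A2 = 1 − 0.4900 = 0.5100
  A4 & ~A2 = a·b on (0.3500, 0.5100) = 0.1785
  ~A3 = 1 − 0.8800 = 0.1200
  ~A3 & A4 = a·b on (0.1200, 0.3500) = 0.0420
  (~A3 & A4) | A3 = a + b − a·b on (0.0420, 0.8800) = 0.8850
  (A4 & ~A2) | ((~A3 & A4) | A3) = a + b − a·b on (0.1785, 0.8850) = 0.9056
  → value = 0.9056
|0.8800 − 0.9056| = 0.026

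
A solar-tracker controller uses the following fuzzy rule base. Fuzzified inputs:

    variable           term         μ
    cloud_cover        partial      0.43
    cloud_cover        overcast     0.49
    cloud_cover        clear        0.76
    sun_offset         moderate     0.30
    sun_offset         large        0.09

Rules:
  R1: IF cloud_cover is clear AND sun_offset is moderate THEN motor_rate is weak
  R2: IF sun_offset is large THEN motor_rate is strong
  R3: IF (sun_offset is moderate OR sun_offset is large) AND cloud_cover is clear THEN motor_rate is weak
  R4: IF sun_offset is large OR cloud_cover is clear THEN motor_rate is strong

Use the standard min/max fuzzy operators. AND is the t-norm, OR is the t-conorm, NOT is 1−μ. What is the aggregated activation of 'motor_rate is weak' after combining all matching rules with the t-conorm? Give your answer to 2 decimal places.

R1: clear=0.76, moderate=0.30; AND[min(a, b)] → w = 0.30
R2: large=0.09 → w = 0.09
R3: (moderate=0.30 OR large=0.09) = 0.30; AND[min(a, b)] with clear=0.76 → w = 0.30
R4: large=0.09, clear=0.76; OR[max(a, b)] → w = 0.76
Rules with consequent 'weak': {R1, R3} → strengths 0.30, 0.30
Aggregate via t-conorm [max(a, b)]: 0.30

0.30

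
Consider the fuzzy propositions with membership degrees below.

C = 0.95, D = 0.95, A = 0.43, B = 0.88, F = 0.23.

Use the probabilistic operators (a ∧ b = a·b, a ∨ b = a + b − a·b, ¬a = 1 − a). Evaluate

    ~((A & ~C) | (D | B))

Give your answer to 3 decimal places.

~C = 1 − 0.9500 = 0.0500
A & ~C = a·b on (0.4300, 0.0500) = 0.0215
D | B = a + b − a·b on (0.9500, 0.8800) = 0.9940
(A & ~C) | (D | B) = a + b − a·b on (0.0215, 0.9940) = 0.9941
~((A & ~C) | (D | B)) = 1 − 0.9941 = 0.0059

0.006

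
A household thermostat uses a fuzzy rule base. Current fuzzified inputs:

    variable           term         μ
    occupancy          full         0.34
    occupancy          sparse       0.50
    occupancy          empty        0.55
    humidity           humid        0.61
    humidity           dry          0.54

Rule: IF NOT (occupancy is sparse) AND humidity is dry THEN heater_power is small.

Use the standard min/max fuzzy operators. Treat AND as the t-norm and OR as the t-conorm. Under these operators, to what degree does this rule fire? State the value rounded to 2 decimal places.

0.50

firing strength: ¬sparse=1−0.50=0.50, dry=0.54; AND[min(a, b)] → w = 0.50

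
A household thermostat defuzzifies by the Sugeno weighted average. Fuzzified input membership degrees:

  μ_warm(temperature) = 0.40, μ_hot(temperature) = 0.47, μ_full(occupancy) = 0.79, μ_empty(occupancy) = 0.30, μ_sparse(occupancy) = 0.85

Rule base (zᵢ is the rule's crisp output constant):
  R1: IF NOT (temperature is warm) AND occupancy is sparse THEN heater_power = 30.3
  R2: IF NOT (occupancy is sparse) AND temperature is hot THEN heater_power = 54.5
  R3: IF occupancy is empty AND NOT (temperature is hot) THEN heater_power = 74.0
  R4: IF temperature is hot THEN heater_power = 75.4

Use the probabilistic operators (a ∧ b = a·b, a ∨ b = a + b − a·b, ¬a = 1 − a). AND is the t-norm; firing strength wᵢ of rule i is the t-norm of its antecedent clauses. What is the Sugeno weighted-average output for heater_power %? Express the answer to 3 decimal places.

R1 (z=30.3): ¬warm=1−0.40=0.60, sparse=0.85; AND[a·b] → w = 0.5100
R2 (z=54.5): ¬sparse=1−0.85=0.15, hot=0.47; AND[a·b] → w = 0.0705
R3 (z=74.0): empty=0.30, ¬hot=1−0.47=0.53; AND[a·b] → w = 0.1590
R4 (z=75.4): hot=0.47 → w = 0.4700
Weighted average = (0.5100·30.3 + 0.0705·54.5 + 0.1590·74.0 + 0.4700·75.4) / (0.5100 + 0.0705 + 0.1590 + 0.4700)
  = 66.4993 / 1.2095 = 54.981

54.981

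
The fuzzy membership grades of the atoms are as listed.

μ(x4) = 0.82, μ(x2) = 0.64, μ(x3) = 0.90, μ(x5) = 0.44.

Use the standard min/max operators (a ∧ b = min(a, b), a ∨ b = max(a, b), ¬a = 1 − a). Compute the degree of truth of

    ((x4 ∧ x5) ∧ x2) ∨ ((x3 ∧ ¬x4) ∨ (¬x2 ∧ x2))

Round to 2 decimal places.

0.44

x4 ∧ x5 = min(a, b) on (0.82, 0.44) = 0.44
(x4 ∧ x5) ∧ x2 = min(a, b) on (0.44, 0.64) = 0.44
¬x4 = 1 − 0.82 = 0.18
x3 ∧ ¬x4 = min(a, b) on (0.90, 0.18) = 0.18
¬x2 = 1 − 0.64 = 0.36
¬x2 ∧ x2 = min(a, b) on (0.36, 0.64) = 0.36
(x3 ∧ ¬x4) ∨ (¬x2 ∧ x2) = max(a, b) on (0.18, 0.36) = 0.36
((x4 ∧ x5) ∧ x2) ∨ ((x3 ∧ ¬x4) ∨ (¬x2 ∧ x2)) = max(a, b) on (0.44, 0.36) = 0.44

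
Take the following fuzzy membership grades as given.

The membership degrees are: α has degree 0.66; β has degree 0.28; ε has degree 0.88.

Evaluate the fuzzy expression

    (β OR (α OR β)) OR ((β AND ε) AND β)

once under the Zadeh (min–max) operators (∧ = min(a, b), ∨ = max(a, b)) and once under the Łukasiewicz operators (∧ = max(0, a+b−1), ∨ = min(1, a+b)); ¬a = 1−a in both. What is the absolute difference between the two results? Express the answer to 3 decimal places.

0.340

Under Zadeh (min–max):
  α OR β = max(a, b) on (0.66, 0.28) = 0.66
  β OR (α OR β) = max(a, b) on (0.28, 0.66) = 0.66
  β AND ε = min(a, b) on (0.28, 0.88) = 0.28
  (β AND ε) AND β = min(a, b) on (0.28, 0.28) = 0.28
  (β OR (α OR β)) OR ((β AND ε) AND β) = max(a, b) on (0.66, 0.28) = 0.66
  → value = 0.6600
Under Łukasiewicz:
  α OR β = min(1, a+b) on (0.66, 0.28) = 0.94
  β OR (α OR β) = min(1, a+b) on (0.28, 0.94) = 1.00
  β AND ε = max(0, a+b−1) on (0.28, 0.88) = 0.16
  (β AND ε) AND β = max(0, a+b−1) on (0.16, 0.28) = 0.00
  (β OR (α OR β)) OR ((β AND ε) AND β) = min(1, a+b) on (1.00, 0.00) = 1.00
  → value = 1.0000
|0.6600 − 1.0000| = 0.340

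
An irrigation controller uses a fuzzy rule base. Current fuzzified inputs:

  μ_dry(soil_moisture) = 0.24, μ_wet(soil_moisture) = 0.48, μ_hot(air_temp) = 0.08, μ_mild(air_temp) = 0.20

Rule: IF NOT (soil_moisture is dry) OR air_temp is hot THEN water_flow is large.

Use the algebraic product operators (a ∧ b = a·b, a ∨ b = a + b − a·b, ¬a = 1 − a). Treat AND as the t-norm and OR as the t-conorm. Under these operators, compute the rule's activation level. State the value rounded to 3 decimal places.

0.779

firing strength: ¬dry=1−0.24=0.76, hot=0.08; OR[a + b − a·b] → w = 0.7792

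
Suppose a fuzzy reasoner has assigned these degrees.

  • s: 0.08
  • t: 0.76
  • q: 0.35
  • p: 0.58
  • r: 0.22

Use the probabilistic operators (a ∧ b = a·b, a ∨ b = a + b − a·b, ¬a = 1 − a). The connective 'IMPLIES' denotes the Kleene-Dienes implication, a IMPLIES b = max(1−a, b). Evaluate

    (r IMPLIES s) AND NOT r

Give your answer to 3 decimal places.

r IMPLIES s  [Kleene-Dienes: max(1−a, b)] with a=0.2200, b=0.0800 → 0.7800
NOT r = 1 − 0.2200 = 0.7800
(r IMPLIES s) AND NOT r = a·b on (0.7800, 0.7800) = 0.6084

0.608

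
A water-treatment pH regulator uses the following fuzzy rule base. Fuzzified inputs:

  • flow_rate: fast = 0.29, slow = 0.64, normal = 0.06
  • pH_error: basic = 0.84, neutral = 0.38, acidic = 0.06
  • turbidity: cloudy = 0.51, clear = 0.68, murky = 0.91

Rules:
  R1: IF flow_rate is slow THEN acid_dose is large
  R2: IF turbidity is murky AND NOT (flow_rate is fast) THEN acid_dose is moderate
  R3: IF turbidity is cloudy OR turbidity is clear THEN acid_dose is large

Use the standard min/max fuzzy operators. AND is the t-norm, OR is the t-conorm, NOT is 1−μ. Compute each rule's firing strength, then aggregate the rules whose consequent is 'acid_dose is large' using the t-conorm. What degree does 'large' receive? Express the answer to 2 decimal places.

R1: slow=0.64 → w = 0.64
R2: murky=0.91, ¬fast=1−0.29=0.71; AND[min(a, b)] → w = 0.71
R3: cloudy=0.51, clear=0.68; OR[max(a, b)] → w = 0.68
Rules with consequent 'large': {R1, R3} → strengths 0.64, 0.68
Aggregate via t-conorm [max(a, b)]: 0.68

0.68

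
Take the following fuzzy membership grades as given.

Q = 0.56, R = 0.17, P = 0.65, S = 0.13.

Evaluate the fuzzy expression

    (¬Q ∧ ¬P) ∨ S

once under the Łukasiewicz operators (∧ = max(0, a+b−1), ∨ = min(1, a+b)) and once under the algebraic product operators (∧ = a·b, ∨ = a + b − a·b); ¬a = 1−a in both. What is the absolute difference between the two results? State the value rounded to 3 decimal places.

0.134

Under Łukasiewicz:
  ¬Q = 1 − 0.56 = 0.44
  ¬P = 1 − 0.65 = 0.35
  ¬Q ∧ ¬P = max(0, a+b−1) on (0.44, 0.35) = 0.00
  (¬Q ∧ ¬P) ∨ S = min(1, a+b) on (0.00, 0.13) = 0.13
  → value = 0.1300
Under algebraic product:
  ¬Q = 1 − 0.5600 = 0.4400
  ¬P = 1 − 0.6500 = 0.3500
  ¬Q ∧ ¬P = a·b on (0.4400, 0.3500) = 0.1540
  (¬Q ∧ ¬P) ∨ S = a + b − a·b on (0.1540, 0.1300) = 0.2640
  → value = 0.2640
|0.1300 − 0.2640| = 0.134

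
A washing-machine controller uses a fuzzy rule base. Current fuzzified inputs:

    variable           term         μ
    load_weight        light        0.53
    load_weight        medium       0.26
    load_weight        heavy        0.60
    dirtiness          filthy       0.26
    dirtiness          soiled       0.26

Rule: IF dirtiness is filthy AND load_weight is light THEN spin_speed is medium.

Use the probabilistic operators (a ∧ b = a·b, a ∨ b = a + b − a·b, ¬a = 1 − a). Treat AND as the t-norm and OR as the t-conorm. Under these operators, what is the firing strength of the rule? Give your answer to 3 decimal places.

0.138

firing strength: filthy=0.26, light=0.53; AND[a·b] → w = 0.1378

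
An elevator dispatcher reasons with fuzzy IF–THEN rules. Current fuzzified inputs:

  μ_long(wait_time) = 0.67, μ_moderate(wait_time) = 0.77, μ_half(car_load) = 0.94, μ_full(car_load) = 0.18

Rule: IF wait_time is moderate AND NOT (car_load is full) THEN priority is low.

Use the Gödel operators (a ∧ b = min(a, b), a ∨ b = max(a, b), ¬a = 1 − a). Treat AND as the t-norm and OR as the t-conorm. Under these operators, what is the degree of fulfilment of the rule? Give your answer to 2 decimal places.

0.77

firing strength: moderate=0.77, ¬full=1−0.18=0.82; AND[min(a, b)] → w = 0.77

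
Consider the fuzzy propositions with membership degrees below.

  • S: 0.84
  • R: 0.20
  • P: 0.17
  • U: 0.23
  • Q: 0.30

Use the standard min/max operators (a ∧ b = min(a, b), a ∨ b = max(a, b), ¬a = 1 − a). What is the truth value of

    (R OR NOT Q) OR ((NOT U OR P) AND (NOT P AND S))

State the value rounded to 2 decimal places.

NOT Q = 1 − 0.30 = 0.70
R OR NOT Q = max(a, b) on (0.20, 0.70) = 0.70
NOT U = 1 − 0.23 = 0.77
NOT U OR P = max(a, b) on (0.77, 0.17) = 0.77
NOT P = 1 − 0.17 = 0.83
NOT P AND S = min(a, b) on (0.83, 0.84) = 0.83
(NOT U OR P) AND (NOT P AND S) = min(a, b) on (0.77, 0.83) = 0.77
(R OR NOT Q) OR ((NOT U OR P) AND (NOT P AND S)) = max(a, b) on (0.70, 0.77) = 0.77

0.77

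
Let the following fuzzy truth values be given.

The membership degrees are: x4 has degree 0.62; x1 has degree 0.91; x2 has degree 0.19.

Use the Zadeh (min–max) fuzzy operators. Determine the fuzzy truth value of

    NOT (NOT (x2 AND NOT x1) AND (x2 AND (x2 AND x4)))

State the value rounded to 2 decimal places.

NOT x1 = 1 − 0.91 = 0.09
x2 AND NOT x1 = min(a, b) on (0.19, 0.09) = 0.09
NOT (x2 AND NOT x1) = 1 − 0.09 = 0.91
x2 AND x4 = min(a, b) on (0.19, 0.62) = 0.19
x2 AND (x2 AND x4) = min(a, b) on (0.19, 0.19) = 0.19
NOT (x2 AND NOT x1) AND (x2 AND (x2 AND x4)) = min(a, b) on (0.91, 0.19) = 0.19
NOT (NOT (x2 AND NOT x1) AND (x2 AND (x2 AND x4))) = 1 − 0.19 = 0.81

0.81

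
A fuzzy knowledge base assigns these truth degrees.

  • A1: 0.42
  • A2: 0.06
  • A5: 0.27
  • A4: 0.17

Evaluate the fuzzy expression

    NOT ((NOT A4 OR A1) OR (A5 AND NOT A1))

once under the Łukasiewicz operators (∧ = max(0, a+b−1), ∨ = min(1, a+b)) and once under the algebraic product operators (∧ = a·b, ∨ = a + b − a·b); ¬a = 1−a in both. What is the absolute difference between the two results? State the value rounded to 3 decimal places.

Under Łukasiewicz:
  NOT A4 = 1 − 0.17 = 0.83
  NOT A4 OR A1 = min(1, a+b) on (0.83, 0.42) = 1.00
  NOT A1 = 1 − 0.42 = 0.58
  A5 AND NOT A1 = max(0, a+b−1) on (0.27, 0.58) = 0.00
  (NOT A4 OR A1) OR (A5 AND NOT A1) = min(1, a+b) on (1.00, 0.00) = 1.00
  NOT ((NOT A4 OR A1) OR (A5 AND NOT A1)) = 1 − 1.00 = 0.00
  → value = 0.0000
Under algebraic product:
  NOT A4 = 1 − 0.1700 = 0.8300
  NOT A4 OR A1 = a + b − a·b on (0.8300, 0.4200) = 0.9014
  NOT A1 = 1 − 0.4200 = 0.5800
  A5 AND NOT A1 = a·b on (0.2700, 0.5800) = 0.1566
  (NOT A4 OR A1) OR (A5 AND NOT A1) = a + b − a·b on (0.9014, 0.1566) = 0.9168
  NOT ((NOT A4 OR A1) OR (A5 AND NOT A1)) = 1 − 0.9168 = 0.0832
  → value = 0.0832
|0.0000 − 0.0832| = 0.083

0.083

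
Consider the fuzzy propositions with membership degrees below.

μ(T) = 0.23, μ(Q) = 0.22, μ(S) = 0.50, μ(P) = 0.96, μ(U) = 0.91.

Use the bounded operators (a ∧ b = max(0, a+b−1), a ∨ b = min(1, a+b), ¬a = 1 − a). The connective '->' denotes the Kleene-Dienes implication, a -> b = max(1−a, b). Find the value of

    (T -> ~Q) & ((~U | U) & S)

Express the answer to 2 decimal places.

0.28

~Q = 1 − 0.22 = 0.78
T -> ~Q  [Kleene-Dienes: max(1−a, b)] with a=0.23, b=0.78 → 0.78
~U = 1 − 0.91 = 0.09
~U | U = min(1, a+b) on (0.09, 0.91) = 1.00
(~U | U) & S = max(0, a+b−1) on (1.00, 0.50) = 0.50
(T -> ~Q) & ((~U | U) & S) = max(0, a+b−1) on (0.78, 0.50) = 0.28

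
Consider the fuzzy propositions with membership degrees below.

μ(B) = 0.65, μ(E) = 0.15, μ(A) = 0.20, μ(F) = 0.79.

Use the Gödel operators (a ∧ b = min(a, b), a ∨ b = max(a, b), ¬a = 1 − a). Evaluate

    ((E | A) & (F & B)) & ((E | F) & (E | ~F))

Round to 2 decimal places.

E | A = max(a, b) on (0.15, 0.20) = 0.20
F & B = min(a, b) on (0.79, 0.65) = 0.65
(E | A) & (F & B) = min(a, b) on (0.20, 0.65) = 0.20
E | F = max(a, b) on (0.15, 0.79) = 0.79
~F = 1 − 0.79 = 0.21
E | ~F = max(a, b) on (0.15, 0.21) = 0.21
(E | F) & (E | ~F) = min(a, b) on (0.79, 0.21) = 0.21
((E | A) & (F & B)) & ((E | F) & (E | ~F)) = min(a, b) on (0.20, 0.21) = 0.20

0.20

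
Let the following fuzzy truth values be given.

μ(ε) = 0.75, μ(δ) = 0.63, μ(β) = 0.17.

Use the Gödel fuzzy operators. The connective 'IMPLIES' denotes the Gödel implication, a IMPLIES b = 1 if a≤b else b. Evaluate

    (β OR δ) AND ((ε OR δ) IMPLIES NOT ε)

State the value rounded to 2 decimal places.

0.25

β OR δ = max(a, b) on (0.17, 0.63) = 0.63
ε OR δ = max(a, b) on (0.75, 0.63) = 0.75
NOT ε = 1 − 0.75 = 0.25
(ε OR δ) IMPLIES NOT ε  [Gödel: 1 if a≤b else b] with a=0.75, b=0.25 → 0.25
(β OR δ) AND ((ε OR δ) IMPLIES NOT ε) = min(a, b) on (0.63, 0.25) = 0.25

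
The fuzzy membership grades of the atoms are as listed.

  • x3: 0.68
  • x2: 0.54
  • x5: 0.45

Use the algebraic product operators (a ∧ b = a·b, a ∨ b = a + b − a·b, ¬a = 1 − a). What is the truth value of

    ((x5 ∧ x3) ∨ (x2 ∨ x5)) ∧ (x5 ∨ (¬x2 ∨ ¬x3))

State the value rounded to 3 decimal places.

0.658

x5 ∧ x3 = a·b on (0.4500, 0.6800) = 0.3060
x2 ∨ x5 = a + b − a·b on (0.5400, 0.4500) = 0.7470
(x5 ∧ x3) ∨ (x2 ∨ x5) = a + b − a·b on (0.3060, 0.7470) = 0.8244
¬x2 = 1 − 0.5400 = 0.4600
¬x3 = 1 − 0.6800 = 0.3200
¬x2 ∨ ¬x3 = a + b − a·b on (0.4600, 0.3200) = 0.6328
x5 ∨ (¬x2 ∨ ¬x3) = a + b − a·b on (0.4500, 0.6328) = 0.7980
((x5 ∧ x3) ∨ (x2 ∨ x5)) ∧ (x5 ∨ (¬x2 ∨ ¬x3)) = a·b on (0.8244, 0.7980) = 0.6579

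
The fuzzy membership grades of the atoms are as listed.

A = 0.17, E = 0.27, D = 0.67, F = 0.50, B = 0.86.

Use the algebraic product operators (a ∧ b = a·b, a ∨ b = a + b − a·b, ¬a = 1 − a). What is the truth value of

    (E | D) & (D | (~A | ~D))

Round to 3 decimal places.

0.731

E | D = a + b − a·b on (0.2700, 0.6700) = 0.7591
~A = 1 − 0.1700 = 0.8300
~D = 1 − 0.6700 = 0.3300
~A | ~D = a + b − a·b on (0.8300, 0.3300) = 0.8861
D | (~A | ~D) = a + b − a·b on (0.6700, 0.8861) = 0.9624
(E | D) & (D | (~A | ~D)) = a·b on (0.7591, 0.9624) = 0.7306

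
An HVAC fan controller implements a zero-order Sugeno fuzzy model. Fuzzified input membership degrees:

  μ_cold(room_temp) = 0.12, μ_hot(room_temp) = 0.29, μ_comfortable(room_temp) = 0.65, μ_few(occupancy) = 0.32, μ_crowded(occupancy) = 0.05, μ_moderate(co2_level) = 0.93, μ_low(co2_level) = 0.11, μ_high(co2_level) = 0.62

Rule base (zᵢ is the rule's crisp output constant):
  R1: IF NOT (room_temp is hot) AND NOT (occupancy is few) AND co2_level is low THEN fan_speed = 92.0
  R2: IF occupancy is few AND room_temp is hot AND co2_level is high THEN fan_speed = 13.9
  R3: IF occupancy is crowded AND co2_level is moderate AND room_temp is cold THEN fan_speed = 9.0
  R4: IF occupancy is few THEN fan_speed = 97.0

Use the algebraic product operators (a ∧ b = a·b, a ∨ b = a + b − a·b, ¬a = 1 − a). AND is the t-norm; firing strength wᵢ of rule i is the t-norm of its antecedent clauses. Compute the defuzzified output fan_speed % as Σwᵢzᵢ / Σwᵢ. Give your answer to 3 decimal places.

84.305

R1 (z=92.0): ¬hot=1−0.29=0.71, ¬few=1−0.32=0.68, low=0.11; AND[a·b] → w = 0.0531
R2 (z=13.9): few=0.32, hot=0.29, high=0.62; AND[a·b] → w = 0.0575
R3 (z=9.0): crowded=0.05, moderate=0.93, cold=0.12; AND[a·b] → w = 0.0056
R4 (z=97.0): few=0.32 → w = 0.3200
Weighted average = (0.0531·92.0 + 0.0575·13.9 + 0.0056·9.0 + 0.3200·97.0) / (0.0531 + 0.0575 + 0.0056 + 0.3200)
  = 36.7759 / 0.4362 = 84.305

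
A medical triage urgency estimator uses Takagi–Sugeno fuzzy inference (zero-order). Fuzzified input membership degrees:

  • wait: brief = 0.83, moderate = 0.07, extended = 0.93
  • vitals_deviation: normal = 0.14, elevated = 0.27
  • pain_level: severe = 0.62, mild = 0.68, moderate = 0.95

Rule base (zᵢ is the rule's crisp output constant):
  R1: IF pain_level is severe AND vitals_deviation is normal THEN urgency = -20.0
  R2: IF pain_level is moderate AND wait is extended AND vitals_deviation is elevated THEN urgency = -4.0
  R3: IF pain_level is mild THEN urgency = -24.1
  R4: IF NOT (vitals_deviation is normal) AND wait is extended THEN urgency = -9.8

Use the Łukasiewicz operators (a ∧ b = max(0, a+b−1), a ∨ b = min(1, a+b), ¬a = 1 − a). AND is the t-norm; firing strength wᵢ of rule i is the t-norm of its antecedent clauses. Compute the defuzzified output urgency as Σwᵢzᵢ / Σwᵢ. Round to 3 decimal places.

R1 (z=-20.0): severe=0.62, normal=0.14; AND[max(0, a+b−1)] → w = 0.00
R2 (z=-4.0): moderate=0.95, extended=0.93, elevated=0.27; AND[max(0, a+b−1)] → w = 0.15
R3 (z=-24.1): mild=0.68 → w = 0.68
R4 (z=-9.8): ¬normal=1−0.14=0.86, extended=0.93; AND[max(0, a+b−1)] → w = 0.79
Weighted average = (0.00·-20.0 + 0.15·-4.0 + 0.68·-24.1 + 0.79·-9.8) / (0.00 + 0.15 + 0.68 + 0.79)
  = -24.7300 / 1.6200 = -15.265

-15.265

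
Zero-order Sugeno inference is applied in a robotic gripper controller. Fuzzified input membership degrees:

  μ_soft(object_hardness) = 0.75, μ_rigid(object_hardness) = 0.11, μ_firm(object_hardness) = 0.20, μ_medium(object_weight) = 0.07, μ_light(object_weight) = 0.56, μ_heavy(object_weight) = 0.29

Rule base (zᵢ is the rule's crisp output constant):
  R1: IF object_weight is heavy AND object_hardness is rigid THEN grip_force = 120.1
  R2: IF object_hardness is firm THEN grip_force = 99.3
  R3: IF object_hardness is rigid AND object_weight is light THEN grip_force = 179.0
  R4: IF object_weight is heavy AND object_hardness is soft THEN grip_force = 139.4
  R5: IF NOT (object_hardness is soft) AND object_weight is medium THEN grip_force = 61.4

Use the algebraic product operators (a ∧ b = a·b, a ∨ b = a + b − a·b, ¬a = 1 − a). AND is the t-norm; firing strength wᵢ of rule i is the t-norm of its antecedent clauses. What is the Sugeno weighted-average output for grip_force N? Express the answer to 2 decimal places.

R1 (z=120.1): heavy=0.29, rigid=0.11; AND[a·b] → w = 0.0319
R2 (z=99.3): firm=0.20 → w = 0.2000
R3 (z=179.0): rigid=0.11, light=0.56; AND[a·b] → w = 0.0616
R4 (z=139.4): heavy=0.29, soft=0.75; AND[a·b] → w = 0.2175
R5 (z=61.4): ¬soft=1−0.75=0.25, medium=0.07; AND[a·b] → w = 0.0175
Weighted average = (0.0319·120.1 + 0.2000·99.3 + 0.0616·179.0 + 0.2175·139.4 + 0.0175·61.4) / (0.0319 + 0.2000 + 0.0616 + 0.2175 + 0.0175)
  = 66.1116 / 0.5285 = 125.09

125.09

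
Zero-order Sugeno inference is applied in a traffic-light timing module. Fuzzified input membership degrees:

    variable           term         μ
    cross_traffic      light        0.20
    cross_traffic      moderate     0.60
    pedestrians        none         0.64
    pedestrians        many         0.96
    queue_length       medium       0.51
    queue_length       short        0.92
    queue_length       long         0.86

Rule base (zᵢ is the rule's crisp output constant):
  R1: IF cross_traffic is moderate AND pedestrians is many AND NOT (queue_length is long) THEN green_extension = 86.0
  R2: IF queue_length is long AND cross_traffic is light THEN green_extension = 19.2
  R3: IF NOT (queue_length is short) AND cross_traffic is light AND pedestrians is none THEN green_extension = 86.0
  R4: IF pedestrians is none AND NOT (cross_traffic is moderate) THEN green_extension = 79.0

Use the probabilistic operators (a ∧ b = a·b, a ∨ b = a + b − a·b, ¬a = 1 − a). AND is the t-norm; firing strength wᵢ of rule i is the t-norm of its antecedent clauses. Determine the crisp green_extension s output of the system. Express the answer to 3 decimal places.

R1 (z=86.0): moderate=0.60, many=0.96, ¬long=1−0.86=0.14; AND[a·b] → w = 0.0806
R2 (z=19.2): long=0.86, light=0.20; AND[a·b] → w = 0.1720
R3 (z=86.0): ¬short=1−0.92=0.08, light=0.20, none=0.64; AND[a·b] → w = 0.0102
R4 (z=79.0): none=0.64, ¬moderate=1−0.60=0.40; AND[a·b] → w = 0.2560
Weighted average = (0.0806·86.0 + 0.1720·19.2 + 0.0102·86.0 + 0.2560·79.0) / (0.0806 + 0.1720 + 0.0102 + 0.2560)
  = 31.3421 / 0.5189 = 60.403

60.403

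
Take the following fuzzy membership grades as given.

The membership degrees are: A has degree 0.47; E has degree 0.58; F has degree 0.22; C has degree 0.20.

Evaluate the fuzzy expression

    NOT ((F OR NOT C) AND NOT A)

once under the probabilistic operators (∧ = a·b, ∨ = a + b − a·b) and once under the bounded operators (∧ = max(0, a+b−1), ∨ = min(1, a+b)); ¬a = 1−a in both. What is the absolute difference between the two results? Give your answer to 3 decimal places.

0.083

Under probabilistic:
  NOT C = 1 − 0.2000 = 0.8000
  F OR NOT C = a + b − a·b on (0.2200, 0.8000) = 0.8440
  NOT A = 1 − 0.4700 = 0.5300
  (F OR NOT C) AND NOT A = a·b on (0.8440, 0.5300) = 0.4473
  NOT ((F OR NOT C) AND NOT A) = 1 − 0.4473 = 0.5527
  → value = 0.5527
Under bounded:
  NOT C = 1 − 0.20 = 0.80
  F OR NOT C = min(1, a+b) on (0.22, 0.80) = 1.00
  NOT A = 1 − 0.47 = 0.53
  (F OR NOT C) AND NOT A = max(0, a+b−1) on (1.00, 0.53) = 0.53
  NOT ((F OR NOT C) AND NOT A) = 1 − 0.53 = 0.47
  → value = 0.4700
|0.5527 − 0.4700| = 0.083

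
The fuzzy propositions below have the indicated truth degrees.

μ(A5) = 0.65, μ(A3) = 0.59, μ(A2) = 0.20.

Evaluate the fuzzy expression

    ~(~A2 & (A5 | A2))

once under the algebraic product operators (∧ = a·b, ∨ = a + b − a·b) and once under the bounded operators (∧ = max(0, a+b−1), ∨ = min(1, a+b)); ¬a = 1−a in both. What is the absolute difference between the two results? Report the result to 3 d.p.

0.074

Under algebraic product:
  ~A2 = 1 − 0.2000 = 0.8000
  A5 | A2 = a + b − a·b on (0.6500, 0.2000) = 0.7200
  ~A2 & (A5 | A2) = a·b on (0.8000, 0.7200) = 0.5760
  ~(~A2 & (A5 | A2)) = 1 − 0.5760 = 0.4240
  → value = 0.4240
Under bounded:
  ~A2 = 1 − 0.20 = 0.80
  A5 | A2 = min(1, a+b) on (0.65, 0.20) = 0.85
  ~A2 & (A5 | A2) = max(0, a+b−1) on (0.80, 0.85) = 0.65
  ~(~A2 & (A5 | A2)) = 1 − 0.65 = 0.35
  → value = 0.3500
|0.4240 − 0.3500| = 0.074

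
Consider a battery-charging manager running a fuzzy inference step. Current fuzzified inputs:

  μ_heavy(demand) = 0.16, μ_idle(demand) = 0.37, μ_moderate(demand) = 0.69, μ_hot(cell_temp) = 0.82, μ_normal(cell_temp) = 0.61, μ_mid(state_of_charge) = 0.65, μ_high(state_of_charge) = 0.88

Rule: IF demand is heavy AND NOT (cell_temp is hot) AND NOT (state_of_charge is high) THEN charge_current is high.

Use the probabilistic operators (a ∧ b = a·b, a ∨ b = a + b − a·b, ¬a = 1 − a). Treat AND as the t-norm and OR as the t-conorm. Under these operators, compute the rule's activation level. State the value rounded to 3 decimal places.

0.003

firing strength: heavy=0.16, ¬hot=1−0.82=0.18, ¬high=1−0.88=0.12; AND[a·b] → w = 0.0035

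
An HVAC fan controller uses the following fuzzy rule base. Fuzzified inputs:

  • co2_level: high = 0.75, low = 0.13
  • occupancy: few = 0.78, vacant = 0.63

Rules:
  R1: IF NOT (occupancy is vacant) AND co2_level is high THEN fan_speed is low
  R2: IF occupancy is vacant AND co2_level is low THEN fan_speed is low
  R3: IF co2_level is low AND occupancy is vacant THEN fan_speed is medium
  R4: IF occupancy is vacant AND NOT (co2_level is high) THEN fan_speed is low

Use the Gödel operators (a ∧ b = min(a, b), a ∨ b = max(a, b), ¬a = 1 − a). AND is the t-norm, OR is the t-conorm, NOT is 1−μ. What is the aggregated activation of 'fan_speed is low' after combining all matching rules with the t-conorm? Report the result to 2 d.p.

0.37

R1: ¬vacant=1−0.63=0.37, high=0.75; AND[min(a, b)] → w = 0.37
R2: vacant=0.63, low=0.13; AND[min(a, b)] → w = 0.13
R3: low=0.13, vacant=0.63; AND[min(a, b)] → w = 0.13
R4: vacant=0.63, ¬high=1−0.75=0.25; AND[min(a, b)] → w = 0.25
Rules with consequent 'low': {R1, R2, R4} → strengths 0.37, 0.13, 0.25
Aggregate via t-conorm [max(a, b)]: 0.37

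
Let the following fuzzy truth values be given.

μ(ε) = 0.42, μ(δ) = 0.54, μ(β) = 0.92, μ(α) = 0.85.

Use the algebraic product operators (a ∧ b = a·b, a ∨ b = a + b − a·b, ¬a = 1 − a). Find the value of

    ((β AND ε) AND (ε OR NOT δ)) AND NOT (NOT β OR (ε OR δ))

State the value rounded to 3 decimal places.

0.065

β AND ε = a·b on (0.9200, 0.4200) = 0.3864
NOT δ = 1 − 0.5400 = 0.4600
ε OR NOT δ = a + b − a·b on (0.4200, 0.4600) = 0.6868
(β AND ε) AND (ε OR NOT δ) = a·b on (0.3864, 0.6868) = 0.2654
NOT β = 1 − 0.9200 = 0.0800
ε OR δ = a + b − a·b on (0.4200, 0.5400) = 0.7332
NOT β OR (ε OR δ) = a + b − a·b on (0.0800, 0.7332) = 0.7545
NOT (NOT β OR (ε OR δ)) = 1 − 0.7545 = 0.2455
((β AND ε) AND (ε OR NOT δ)) AND NOT (NOT β OR (ε OR δ)) = a·b on (0.2654, 0.2455) = 0.0651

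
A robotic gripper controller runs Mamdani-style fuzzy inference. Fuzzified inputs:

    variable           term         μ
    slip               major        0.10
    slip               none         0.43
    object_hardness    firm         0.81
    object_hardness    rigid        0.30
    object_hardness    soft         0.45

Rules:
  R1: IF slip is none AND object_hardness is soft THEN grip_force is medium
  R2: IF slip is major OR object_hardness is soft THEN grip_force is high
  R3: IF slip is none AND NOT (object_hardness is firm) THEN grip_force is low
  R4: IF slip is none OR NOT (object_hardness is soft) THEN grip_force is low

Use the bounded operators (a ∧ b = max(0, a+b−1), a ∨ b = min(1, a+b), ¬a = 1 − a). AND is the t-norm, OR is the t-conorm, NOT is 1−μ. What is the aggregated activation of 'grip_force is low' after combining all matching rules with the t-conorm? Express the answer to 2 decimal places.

0.98

R1: none=0.43, soft=0.45; AND[max(0, a+b−1)] → w = 0.00
R2: major=0.10, soft=0.45; OR[min(1, a+b)] → w = 0.55
R3: none=0.43, ¬firm=1−0.81=0.19; AND[max(0, a+b−1)] → w = 0.00
R4: none=0.43, ¬soft=1−0.45=0.55; OR[min(1, a+b)] → w = 0.98
Rules with consequent 'low': {R3, R4} → strengths 0.00, 0.98
Aggregate via t-conorm [min(1, a+b)]: 0.98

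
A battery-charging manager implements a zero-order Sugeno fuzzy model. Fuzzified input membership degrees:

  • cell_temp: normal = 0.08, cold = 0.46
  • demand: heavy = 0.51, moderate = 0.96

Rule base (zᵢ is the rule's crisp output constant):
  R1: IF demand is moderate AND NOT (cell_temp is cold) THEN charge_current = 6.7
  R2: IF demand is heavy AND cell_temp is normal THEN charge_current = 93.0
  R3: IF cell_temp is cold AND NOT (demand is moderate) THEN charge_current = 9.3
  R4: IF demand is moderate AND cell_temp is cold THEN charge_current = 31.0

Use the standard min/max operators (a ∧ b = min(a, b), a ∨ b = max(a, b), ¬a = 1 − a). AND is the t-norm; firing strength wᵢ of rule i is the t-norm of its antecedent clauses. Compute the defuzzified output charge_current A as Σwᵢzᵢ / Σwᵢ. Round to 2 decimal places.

22.94

R1 (z=6.7): moderate=0.96, ¬cold=1−0.46=0.54; AND[min(a, b)] → w = 0.54
R2 (z=93.0): heavy=0.51, normal=0.08; AND[min(a, b)] → w = 0.08
R3 (z=9.3): cold=0.46, ¬moderate=1−0.96=0.04; AND[min(a, b)] → w = 0.04
R4 (z=31.0): moderate=0.96, cold=0.46; AND[min(a, b)] → w = 0.46
Weighted average = (0.54·6.7 + 0.08·93.0 + 0.04·9.3 + 0.46·31.0) / (0.54 + 0.08 + 0.04 + 0.46)
  = 25.6900 / 1.1200 = 22.94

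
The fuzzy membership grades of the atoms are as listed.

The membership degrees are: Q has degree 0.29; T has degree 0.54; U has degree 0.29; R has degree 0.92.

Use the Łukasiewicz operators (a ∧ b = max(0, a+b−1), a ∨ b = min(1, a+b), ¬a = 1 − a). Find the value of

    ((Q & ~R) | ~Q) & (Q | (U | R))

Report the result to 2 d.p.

0.71

~R = 1 − 0.92 = 0.08
Q & ~R = max(0, a+b−1) on (0.29, 0.08) = 0.00
~Q = 1 − 0.29 = 0.71
(Q & ~R) | ~Q = min(1, a+b) on (0.00, 0.71) = 0.71
U | R = min(1, a+b) on (0.29, 0.92) = 1.00
Q | (U | R) = min(1, a+b) on (0.29, 1.00) = 1.00
((Q & ~R) | ~Q) & (Q | (U | R)) = max(0, a+b−1) on (0.71, 1.00) = 0.71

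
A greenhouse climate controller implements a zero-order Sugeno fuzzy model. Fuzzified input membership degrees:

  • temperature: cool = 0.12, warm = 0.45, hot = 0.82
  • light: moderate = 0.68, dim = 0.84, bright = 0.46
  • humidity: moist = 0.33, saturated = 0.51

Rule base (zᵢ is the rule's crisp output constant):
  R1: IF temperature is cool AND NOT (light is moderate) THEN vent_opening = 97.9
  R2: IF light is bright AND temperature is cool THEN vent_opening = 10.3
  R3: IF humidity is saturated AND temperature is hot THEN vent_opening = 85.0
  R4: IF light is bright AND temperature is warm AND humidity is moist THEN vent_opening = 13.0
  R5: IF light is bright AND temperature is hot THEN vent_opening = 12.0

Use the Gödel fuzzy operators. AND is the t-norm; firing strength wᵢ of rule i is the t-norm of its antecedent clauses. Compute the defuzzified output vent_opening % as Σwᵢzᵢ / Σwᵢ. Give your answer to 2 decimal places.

42.95

R1 (z=97.9): cool=0.12, ¬moderate=1−0.68=0.32; AND[min(a, b)] → w = 0.12
R2 (z=10.3): bright=0.46, cool=0.12; AND[min(a, b)] → w = 0.12
R3 (z=85.0): saturated=0.51, hot=0.82; AND[min(a, b)] → w = 0.51
R4 (z=13.0): bright=0.46, warm=0.45, moist=0.33; AND[min(a, b)] → w = 0.33
R5 (z=12.0): bright=0.46, hot=0.82; AND[min(a, b)] → w = 0.46
Weighted average = (0.12·97.9 + 0.12·10.3 + 0.51·85.0 + 0.33·13.0 + 0.46·12.0) / (0.12 + 0.12 + 0.51 + 0.33 + 0.46)
  = 66.1440 / 1.5400 = 42.95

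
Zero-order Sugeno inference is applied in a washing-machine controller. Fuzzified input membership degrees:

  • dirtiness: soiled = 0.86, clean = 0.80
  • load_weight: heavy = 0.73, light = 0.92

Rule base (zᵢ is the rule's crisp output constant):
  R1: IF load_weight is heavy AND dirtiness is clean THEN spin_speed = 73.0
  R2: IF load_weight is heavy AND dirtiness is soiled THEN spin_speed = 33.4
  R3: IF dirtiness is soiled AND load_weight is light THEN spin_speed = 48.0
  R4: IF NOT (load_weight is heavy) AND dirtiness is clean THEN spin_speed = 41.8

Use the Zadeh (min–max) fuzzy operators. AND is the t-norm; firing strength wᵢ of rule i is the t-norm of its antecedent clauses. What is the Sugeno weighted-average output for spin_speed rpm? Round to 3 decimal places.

50.285

R1 (z=73.0): heavy=0.73, clean=0.80; AND[min(a, b)] → w = 0.73
R2 (z=33.4): heavy=0.73, soiled=0.86; AND[min(a, b)] → w = 0.73
R3 (z=48.0): soiled=0.86, light=0.92; AND[min(a, b)] → w = 0.86
R4 (z=41.8): ¬heavy=1−0.73=0.27, clean=0.80; AND[min(a, b)] → w = 0.27
Weighted average = (0.73·73.0 + 0.73·33.4 + 0.86·48.0 + 0.27·41.8) / (0.73 + 0.73 + 0.86 + 0.27)
  = 130.2380 / 2.5900 = 50.285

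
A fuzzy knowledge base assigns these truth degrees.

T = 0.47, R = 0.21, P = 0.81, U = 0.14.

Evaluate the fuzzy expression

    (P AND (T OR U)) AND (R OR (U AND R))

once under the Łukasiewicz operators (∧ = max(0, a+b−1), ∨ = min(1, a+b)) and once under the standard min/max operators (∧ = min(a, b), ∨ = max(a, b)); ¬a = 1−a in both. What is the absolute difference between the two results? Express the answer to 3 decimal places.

Under Łukasiewicz:
  T OR U = min(1, a+b) on (0.47, 0.14) = 0.61
  P AND (T OR U) = max(0, a+b−1) on (0.81, 0.61) = 0.42
  U AND R = max(0, a+b−1) on (0.14, 0.21) = 0.00
  R OR (U AND R) = min(1, a+b) on (0.21, 0.00) = 0.21
  (P AND (T OR U)) AND (R OR (U AND R)) = max(0, a+b−1) on (0.42, 0.21) = 0.00
  → value = 0.0000
Under standard min/max:
  T OR U = max(a, b) on (0.47, 0.14) = 0.47
  P AND (T OR U) = min(a, b) on (0.81, 0.47) = 0.47
  U AND R = min(a, b) on (0.14, 0.21) = 0.14
  R OR (U AND R) = max(a, b) on (0.21, 0.14) = 0.21
  (P AND (T OR U)) AND (R OR (U AND R)) = min(a, b) on (0.47, 0.21) = 0.21
  → value = 0.2100
|0.0000 − 0.2100| = 0.210

0.210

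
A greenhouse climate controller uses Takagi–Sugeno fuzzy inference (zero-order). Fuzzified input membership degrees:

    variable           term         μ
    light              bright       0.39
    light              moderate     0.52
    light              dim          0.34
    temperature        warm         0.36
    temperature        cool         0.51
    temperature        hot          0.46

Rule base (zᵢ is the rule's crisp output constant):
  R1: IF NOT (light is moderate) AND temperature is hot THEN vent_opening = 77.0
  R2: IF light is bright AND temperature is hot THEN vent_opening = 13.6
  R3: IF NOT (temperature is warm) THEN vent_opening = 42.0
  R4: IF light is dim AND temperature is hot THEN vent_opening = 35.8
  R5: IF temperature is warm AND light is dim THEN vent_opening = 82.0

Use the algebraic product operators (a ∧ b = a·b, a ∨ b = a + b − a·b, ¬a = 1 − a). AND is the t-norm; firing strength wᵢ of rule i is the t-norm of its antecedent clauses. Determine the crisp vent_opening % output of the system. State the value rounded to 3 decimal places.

46.973

R1 (z=77.0): ¬moderate=1−0.52=0.48, hot=0.46; AND[a·b] → w = 0.2208
R2 (z=13.6): bright=0.39, hot=0.46; AND[a·b] → w = 0.1794
R3 (z=42.0): ¬warm=1−0.36=0.64 → w = 0.6400
R4 (z=35.8): dim=0.34, hot=0.46; AND[a·b] → w = 0.1564
R5 (z=82.0): warm=0.36, dim=0.34; AND[a·b] → w = 0.1224
Weighted average = (0.2208·77.0 + 0.1794·13.6 + 0.6400·42.0 + 0.1564·35.8 + 0.1224·82.0) / (0.2208 + 0.1794 + 0.6400 + 0.1564 + 0.1224)
  = 61.9574 / 1.3190 = 46.973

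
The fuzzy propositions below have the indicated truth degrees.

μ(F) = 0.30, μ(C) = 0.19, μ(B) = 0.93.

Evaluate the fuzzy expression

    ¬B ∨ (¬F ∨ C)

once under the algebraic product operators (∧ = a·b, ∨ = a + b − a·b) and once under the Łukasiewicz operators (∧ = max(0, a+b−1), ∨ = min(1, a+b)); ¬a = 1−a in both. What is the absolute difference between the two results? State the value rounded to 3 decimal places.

0.186

Under algebraic product:
  ¬B = 1 − 0.9300 = 0.0700
  ¬F = 1 − 0.3000 = 0.7000
  ¬F ∨ C = a + b − a·b on (0.7000, 0.1900) = 0.7570
  ¬B ∨ (¬F ∨ C) = a + b − a·b on (0.0700, 0.7570) = 0.7740
  → value = 0.7740
Under Łukasiewicz:
  ¬B = 1 − 0.93 = 0.07
  ¬F = 1 − 0.30 = 0.70
  ¬F ∨ C = min(1, a+b) on (0.70, 0.19) = 0.89
  ¬B ∨ (¬F ∨ C) = min(1, a+b) on (0.07, 0.89) = 0.96
  → value = 0.9600
|0.7740 − 0.9600| = 0.186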